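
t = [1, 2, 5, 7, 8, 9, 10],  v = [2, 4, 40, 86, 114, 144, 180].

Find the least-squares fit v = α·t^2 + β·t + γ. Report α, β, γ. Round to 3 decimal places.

α = 1.982, β = -1.867, γ = 0.871

With design matrix M, MᵀM = [[23700, 2718, 324]; [2718, 324, 42]; [324, 42, 7]] and Mᵀv = [42192, 4820, 570]ᵀ.
Solving the 3×3 system (Gaussian elimination) gives α = 10628/5361, β = -30028/16083, γ = 4670/5361.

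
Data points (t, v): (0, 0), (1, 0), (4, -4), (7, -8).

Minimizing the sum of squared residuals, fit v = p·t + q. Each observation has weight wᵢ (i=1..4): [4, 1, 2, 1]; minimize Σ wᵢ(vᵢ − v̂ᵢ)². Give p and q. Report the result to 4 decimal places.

p = -1.1200, q = 0.2400

Entries of AᵀWA: Σwᵢ·t·t = 82, Σwᵢ·t = 16, Σwᵢ·1 = 8.
And Σwᵢ·t·v = -88, Σwᵢ·v = -16.
Normal equations: [[82, 16]; [16, 8]]·[p, q]ᵀ = [-88, -16]ᵀ.
Eliminating q: 8·(row 1) − 16·(row 2) gives 400·p = 8·(-88) − 16·(-16) = -448, so p = -28/25.
Then q = ((-16) − 16·(-28/25))/8 = 6/25.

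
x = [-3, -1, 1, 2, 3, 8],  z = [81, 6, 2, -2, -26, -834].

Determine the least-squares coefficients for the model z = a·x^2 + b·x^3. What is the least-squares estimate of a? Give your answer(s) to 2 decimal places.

a = 3.07

Normal-equation sums: Σx^2·x^2 = 4276, Σx^2·x^3 = 32800, Σx^3·x^3 = 263668.
For Mᵀz: Σx^2·z = -52881, Σx^3·z = -429917.
Eliminating b: 263668·(row 1) − 32800·(row 2) gives 51604368·a = 263668·(-52881) − 32800·(-429917) = 158250092, so a = 39562523/12901092.
Then b = ((-429917) − 32800·(39562523/12901092))/263668 = -25957073/12901092.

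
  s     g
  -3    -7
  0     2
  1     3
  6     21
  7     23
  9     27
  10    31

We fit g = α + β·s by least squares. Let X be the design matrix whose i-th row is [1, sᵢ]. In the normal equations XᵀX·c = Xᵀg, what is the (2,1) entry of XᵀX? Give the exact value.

Row 2 ↔ basis s, column 1 ↔ basis 1, so (XᵀX)_{2,1} = Σᵢ s = (-3)·(1) + (0)·(1) + (1)·(1) + (6)·(1) + (7)·(1) + (9)·(1) + (10)·(1) = 30.

30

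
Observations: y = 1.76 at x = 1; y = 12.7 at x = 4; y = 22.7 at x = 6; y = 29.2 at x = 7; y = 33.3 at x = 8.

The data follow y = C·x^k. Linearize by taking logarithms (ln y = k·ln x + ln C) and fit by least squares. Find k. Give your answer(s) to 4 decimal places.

With ln yᵢ as the transformed response and ln xᵢ as the regressor:
Σln x = 7.2034, Σ(ln x)² = 13.2429, Σln y = 13.1090, Σln x·ln y = 22.9734.
Equations: 13.2429·k + 7.2034·ln C = 22.9734;  7.2034·k + 5·ln C = 13.1090.
Solving (det = 14.3252): k = 1.42667, ln C = 0.56643.

k = 1.4267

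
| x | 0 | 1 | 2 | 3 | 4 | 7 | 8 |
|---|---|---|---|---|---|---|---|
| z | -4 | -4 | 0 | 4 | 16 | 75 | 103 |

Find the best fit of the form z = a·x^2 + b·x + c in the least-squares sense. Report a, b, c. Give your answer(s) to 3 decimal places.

Sums needed: Σx^2·x^2 = 6851, Σx^2·x = 955, Σx^2 = 143, Σx·x = 143, Σx = 25, Σ1 = 7.
Right-hand side: Σx^2·z = 10555, Σx·z = 1421, Σz = 190.
Row-reducing yields a = 33385/15974, b = -55347/15974, c = -25380/7987.

a = 2.090, b = -3.465, c = -3.178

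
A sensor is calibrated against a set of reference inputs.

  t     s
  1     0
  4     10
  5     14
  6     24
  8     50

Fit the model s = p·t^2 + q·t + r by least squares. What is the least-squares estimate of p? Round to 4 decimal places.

p = 1.0984

The normal equations are: 6274·p + 918·q + 142·r = 4574;  918·p + 142·q + 24·r = 654;  142·p + 24·q + 5·r = 98.
Solving the 3×3 system (Gaussian elimination) gives p = 2869/2612, q = -7413/2612, r = 2649/1306.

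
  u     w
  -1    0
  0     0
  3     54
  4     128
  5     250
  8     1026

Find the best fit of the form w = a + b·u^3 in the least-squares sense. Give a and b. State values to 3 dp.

a = 0.332, b = 2.003

From the data, Σ1 = 6, Σu^3 = 727, Σu^3·u^3 = 282595.
Right-hand side: Σw = 1458, Σu^3·w = 566212.
Normal equations: [[6, 727]; [727, 282595]]·[a, b]ᵀ = [1458, 566212]ᵀ.
Eliminating b: 282595·(row 1) − 727·(row 2) gives 1167041·a = 282595·1458 − 727·566212 = 387386, so a = 387386/1167041.
Then b = (566212 − 727·(387386/1167041))/282595 = 2337306/1167041.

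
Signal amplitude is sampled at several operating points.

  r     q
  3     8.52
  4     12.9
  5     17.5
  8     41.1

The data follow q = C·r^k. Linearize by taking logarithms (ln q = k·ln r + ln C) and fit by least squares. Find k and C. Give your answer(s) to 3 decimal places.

Let Y = ln q. Fitting Y = k·ln r + ln C by least squares:
Σln r = 6.1738, Σ(ln r)² = 10.0431, Σln q = 11.2779, Σln r·ln q = 18.2325.
Equations: 10.0431·k + 6.1738·ln C = 18.2325;  6.1738·k + 4·ln C = 11.2779.
Solving (det = 2.0569): k = 1.60583, ln C = 0.34095, so C = exp(0.34095) = 1.40629.

k = 1.606, C = 1.406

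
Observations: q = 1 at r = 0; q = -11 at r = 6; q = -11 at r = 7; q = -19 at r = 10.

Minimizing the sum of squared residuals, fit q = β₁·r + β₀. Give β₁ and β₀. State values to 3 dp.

From the data, Σr·r = 185, Σr = 23, Σ1 = 4.
Right-hand side: Σr·q = -333, Σq = -40.
Determinant 185·4 − 23² = 211.
β₁ = ((-333)·4 − 23·(-40))/211 = -412/211; β₀ = (185·(-40) − 23·(-333))/211 = 259/211.

β₁ = -1.953, β₀ = 1.227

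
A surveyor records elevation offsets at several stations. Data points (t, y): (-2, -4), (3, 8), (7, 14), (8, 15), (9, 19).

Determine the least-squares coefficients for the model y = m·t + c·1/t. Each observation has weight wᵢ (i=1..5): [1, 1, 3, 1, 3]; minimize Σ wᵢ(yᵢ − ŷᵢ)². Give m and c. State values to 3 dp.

m = 2.028, c = 1.304

Normal-equation sums: Σwᵢ·t·t = 467, Σwᵢ·t·1/t = 9, Σwᵢ·1/t·1/t = 40219/84672.
For XᵀWy: Σwᵢ·t·y = 959, Σwᵢ·1/t·y = 151/8.
So XᵀWX·[m, c]ᵀ = XᵀWy: [[467, 9]; [9, 40219/84672]]·[m, c]ᵀ = [959, 151/8]ᵀ.
Determinant 467·(40219/84672) − 9² = 11923841/84672.
m = (959·(40219/84672) − 9·(151/8))/(11923841/84672) = 24186365/11923841; c = (467·(151/8) − 9·959)/(11923841/84672) = 15547896/11923841.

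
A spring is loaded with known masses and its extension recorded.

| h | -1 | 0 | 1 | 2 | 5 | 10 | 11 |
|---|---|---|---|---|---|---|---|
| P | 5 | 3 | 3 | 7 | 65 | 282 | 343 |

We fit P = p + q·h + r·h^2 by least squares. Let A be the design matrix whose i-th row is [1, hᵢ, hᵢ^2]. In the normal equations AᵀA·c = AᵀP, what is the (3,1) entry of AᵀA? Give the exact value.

252

Row 3 ↔ basis h^2, column 1 ↔ basis 1, so (AᵀA)_{3,1} = Σᵢ h^2 = (1)·(1) + (0)·(1) + (1)·(1) + (4)·(1) + (25)·(1) + (100)·(1) + (121)·(1) = 252.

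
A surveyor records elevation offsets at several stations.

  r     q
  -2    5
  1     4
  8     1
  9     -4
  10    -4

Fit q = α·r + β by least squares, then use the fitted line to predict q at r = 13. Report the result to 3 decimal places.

q̂ = -5.334

Forming AᵀA = [[250, 26]; [26, 5]] and Aᵀq = [-74, 2]ᵀ gives AᵀA·[α, β]ᵀ = Aᵀq.
Eliminating β: 5·(row 1) − 26·(row 2) gives 574·α = 5·(-74) − 26·2 = -422, so α = -211/287.
Then β = (2 − 26·(-211/287))/5 = 1212/287.
At r = 13: q̂ = (-211/287)·(13) + (1212/287)·(1) = -1531/287.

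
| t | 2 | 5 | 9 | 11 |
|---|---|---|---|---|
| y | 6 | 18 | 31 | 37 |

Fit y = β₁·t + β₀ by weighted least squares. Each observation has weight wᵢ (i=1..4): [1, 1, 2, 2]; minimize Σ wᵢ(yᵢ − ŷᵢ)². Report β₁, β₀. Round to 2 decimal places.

Setting ∂/∂β₁ … = 0 gives: 433·β₁ + 47·β₀ = 1474;  47·β₁ + 6·β₀ = 160.
(Σwᵢ·t·t = 433, Σwᵢ·t = 47, Σwᵢ·1 = 6, Σwᵢ·t·y = 1474, Σwᵢ·y = 160.)
Determinant 433·6 − 47² = 389.
β₁ = (1474·6 − 47·160)/389 = 1324/389; β₀ = (433·160 − 47·1474)/389 = 2/389.

β₁ = 3.40, β₀ = 0.01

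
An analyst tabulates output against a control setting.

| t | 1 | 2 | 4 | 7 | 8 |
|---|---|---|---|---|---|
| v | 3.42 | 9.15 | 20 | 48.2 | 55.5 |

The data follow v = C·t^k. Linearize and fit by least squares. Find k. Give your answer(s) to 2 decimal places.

Taking logs, ln v = k·ln t + ln C, so regress ln v on ln t.
Σln t = 6.1048, Σ(ln t)² = 10.5129, Σln v = 14.3309, Σln t·ln v = 21.5804.
Equations: 10.5129·k + 6.1048·ln C = 21.5804;  6.1048·k + 5·ln C = 14.3309.
Solving (det = 15.2960): k = 1.33465, ln C = 1.23663.

k = 1.33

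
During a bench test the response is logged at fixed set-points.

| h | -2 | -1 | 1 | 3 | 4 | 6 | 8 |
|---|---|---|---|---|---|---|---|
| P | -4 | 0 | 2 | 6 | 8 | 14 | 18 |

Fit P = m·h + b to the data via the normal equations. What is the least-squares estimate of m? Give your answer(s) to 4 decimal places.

m = 2.1223

Forming MᵀM = [[131, 19]; [19, 7]] and MᵀP = [288, 44]ᵀ gives MᵀM·[m, b]ᵀ = MᵀP.
Δ = 131·7 − 19² = 556.
m = (288·7 − 19·44)/556 = 295/139; b = (131·44 − 19·288)/556 = 73/139.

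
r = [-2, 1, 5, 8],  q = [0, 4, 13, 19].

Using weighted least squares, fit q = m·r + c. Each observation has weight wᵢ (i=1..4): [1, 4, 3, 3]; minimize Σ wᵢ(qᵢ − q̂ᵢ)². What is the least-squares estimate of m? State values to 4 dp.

Entries of XᵀWX: Σwᵢ·r·r = 275, Σwᵢ·r = 41, Σwᵢ·1 = 11.
For XᵀWq: Σwᵢ·r·q = 667, Σwᵢ·q = 112.
Eliminating c: 11·(row 1) − 41·(row 2) gives 1344·m = 11·667 − 41·112 = 2745, so m = 915/448.
Then c = (112 − 41·(915/448))/11 = 1151/448.

m = 2.0424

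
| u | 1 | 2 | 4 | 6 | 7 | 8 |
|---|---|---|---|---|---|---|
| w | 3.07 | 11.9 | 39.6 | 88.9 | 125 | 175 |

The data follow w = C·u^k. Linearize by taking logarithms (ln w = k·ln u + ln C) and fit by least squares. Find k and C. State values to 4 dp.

With ln wᵢ as the transformed response and ln uᵢ as the regressor:
Σln u = 7.8966, Σ(ln u)² = 13.7233, Σln w = 21.7577, Σln u·ln w = 34.9924.
Equations: 13.7233·k + 7.8966·ln C = 34.9924;  7.8966·k + 6·ln C = 21.7577.
Solving (det = 19.9843): k = 1.90870, ln C = 1.11425, so C = exp(1.11425) = 3.04729.

k = 1.9087, C = 3.0473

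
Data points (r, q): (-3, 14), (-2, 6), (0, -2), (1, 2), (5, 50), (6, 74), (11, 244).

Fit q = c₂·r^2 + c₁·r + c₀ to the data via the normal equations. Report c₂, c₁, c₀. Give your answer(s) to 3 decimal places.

The normal system MᵀM·[c₂, c₁, c₀]ᵀ = Mᵀq is [[16660, 1638, 196]; [1638, 196, 18]; [196, 18, 7]]·[c₂, c₁, c₀]ᵀ = [33590, 3326, 388]ᵀ.
Row-reducing yields c₂ = 1333729/676641, c₁ = 2861/4603, c₀ = -131518/96663.

c₂ = 1.971, c₁ = 0.622, c₀ = -1.361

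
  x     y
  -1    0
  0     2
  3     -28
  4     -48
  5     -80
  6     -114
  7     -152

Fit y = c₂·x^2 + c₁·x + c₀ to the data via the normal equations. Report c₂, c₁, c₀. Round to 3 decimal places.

Sums needed: Σx^2·x^2 = 4660, Σx^2·x = 774, Σx^2 = 136, Σx·x = 136, Σx = 24, Σ1 = 7.
And Σx^2·y = -14572, Σx·y = -2424, Σy = -420.
MᵀM·[c₂, c₁, c₀]ᵀ = Mᵀy becomes [[4660, 774, 136]; [774, 136, 24]; [136, 24, 7]]·[c₂, c₁, c₀]ᵀ = [-14572, -2424, -420]ᵀ.
Row-reducing yields c₂ = -72844/23961, c₁ = -7214/7987, c₀ = 51796/23961.

c₂ = -3.040, c₁ = -0.903, c₀ = 2.162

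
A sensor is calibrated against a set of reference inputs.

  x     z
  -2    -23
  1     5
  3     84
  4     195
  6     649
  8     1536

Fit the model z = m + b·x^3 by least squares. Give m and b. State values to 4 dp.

m = 2.2446, b = 2.9957

AᵀA·[m, b]ᵀ = Aᵀz reads: 6·m + 812·b = 2446;  812·m + 313690·b = 941553.
det = 6·313690 − 812² = 1222796.
m = (2446·313690 − 812·941553)/1222796 = 686176/305699; b = (6·941553 − 812·2446)/1222796 = 1831583/611398.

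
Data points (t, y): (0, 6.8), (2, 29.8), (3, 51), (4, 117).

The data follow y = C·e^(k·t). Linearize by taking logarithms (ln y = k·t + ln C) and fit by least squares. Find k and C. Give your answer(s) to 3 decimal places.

Let Y = ln y. Fitting Y = k·t + ln C by least squares:
Over the data: Σt = 9.0000, Σ(t)² = 29.0000, Σln y = 14.0054, Σt·ln y = 37.6332.
Normal system: [[29.0000, 9.0000]; [9.0000, 4]]·[k, ln C]ᵀ = [37.6332, 14.0054]ᵀ.
Solving (det = 35.0000): k = 0.69954, ln C = 1.92739, so C = exp(1.92739) = 6.87158.

k = 0.700, C = 6.872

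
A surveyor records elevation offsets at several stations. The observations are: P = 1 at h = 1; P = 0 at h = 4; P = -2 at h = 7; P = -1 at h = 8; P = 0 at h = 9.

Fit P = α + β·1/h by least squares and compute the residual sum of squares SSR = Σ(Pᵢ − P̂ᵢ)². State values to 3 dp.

Entries of AᵀA: Σ1 = 5, Σ1/h = 821/504, Σ1/h·1/h = 282181/254016.
Right-hand side: ΣP = -2, Σ1/h·P = 33/56.
So AᵀA·[α, β]ᵀ = AᵀP: [[5, 821/504]; [821/504, 282181/254016]]·[α, β]ᵀ = [-2, 33/56]ᵀ.
Δ = 5·(282181/254016) − (821/504)² = 23027/7938.
α = ((-2)·(282181/254016) − (821/504)·(33/56))/(23027/7938) = -808199/736864; β = (5·(33/56) − (821/504)·(-2))/(23027/7938) = 197001/92108.
Residuals: -30945/736864, 414197/736864, -890673/736864, -62833/368432, 633087/736864; SSR = 1876067/736864.

SSR = 2.546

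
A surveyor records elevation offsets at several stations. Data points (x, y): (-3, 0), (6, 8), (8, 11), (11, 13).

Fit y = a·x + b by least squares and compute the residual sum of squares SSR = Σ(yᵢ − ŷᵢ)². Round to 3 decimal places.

SSR = 0.670

Setting ∂/∂a … = 0 gives: 230·a + 22·b = 279;  22·a + 4·b = 32.
Eliminating b: 4·(row 1) − 22·(row 2) gives 436·a = 4·279 − 22·32 = 412, so a = 103/109.
Then b = (32 − 22·(103/109))/4 = 611/218.
Residuals: 7/218, -103/218, 139/218, -43/218; SSR = 73/109.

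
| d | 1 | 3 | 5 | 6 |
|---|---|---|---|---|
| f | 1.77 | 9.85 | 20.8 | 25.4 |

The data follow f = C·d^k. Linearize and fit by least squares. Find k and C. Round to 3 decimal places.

k = 1.503, C = 1.806

Taking logs, ln f = k·ln d + ln C, so regress ln f on ln d.
XᵀX = [[7.0076, 4.4998]; [4.4998, 4]], rhs = [13.1935, 9.1282]ᵀ  (here Σln d = 4.4998, Σ(ln d)² = 7.0076, Σln f = 9.1282, Σln d·ln f = 13.1935).
Slope k = (n·Σln d·ln f − Σln d·Σln f)/(n·Σ(ln d)² − (Σln d)²) = (4·13.1935 − 4.4998·9.1282)/7.7823 = 1.50330; ln C = (Σln f − k·Σln d)/n = 0.59090, so C = exp(0.59090) = 1.80562.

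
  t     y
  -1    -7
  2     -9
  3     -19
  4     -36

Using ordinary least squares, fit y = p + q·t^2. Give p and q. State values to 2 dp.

p = -2.78, q = -2.00

MᵀM·[p, q]ᵀ = Mᵀy reads: 4·p + 30·q = -71;  30·p + 354·q = -790.
(Σ1 = 4, Σt^2 = 30, Σt^2·t^2 = 354, Σy = -71, Σt^2·y = -790.)
Eliminating q: 354·(row 1) − 30·(row 2) gives 516·p = 354·(-71) − 30·(-790) = -1434, so p = -239/86.
Then q = ((-790) − 30·(-239/86))/354 = -515/258.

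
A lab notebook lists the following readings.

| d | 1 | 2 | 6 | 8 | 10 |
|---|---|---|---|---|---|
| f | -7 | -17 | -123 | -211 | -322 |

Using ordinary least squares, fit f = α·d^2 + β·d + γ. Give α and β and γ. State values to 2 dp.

Compute the Gram sums: Σd^2·d^2 = 15409, Σd^2·d = 1737, Σd^2 = 205, Σd·d = 205, Σd = 27, Σ1 = 5.
For Mᵀf: Σd^2·f = -50207, Σd·f = -5687, Σf = -680.
So MᵀM·[α, β, γ]ᵀ = Mᵀf: [[15409, 1737, 205]; [1737, 205, 27]; [205, 27, 5]]·[α, β, γ]ᵀ = [-50207, -5687, -680]ᵀ.
Row-reducing yields α = -130771/44342, β = -117625/44342, γ = -16863/22171.

α = -2.95, β = -2.65, γ = -0.76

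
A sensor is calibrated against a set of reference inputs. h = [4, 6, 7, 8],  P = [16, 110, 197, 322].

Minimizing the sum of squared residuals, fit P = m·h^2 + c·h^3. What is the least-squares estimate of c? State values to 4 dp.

Normal-equation sums: Σh^2·h^2 = 8049, Σh^2·h^3 = 58375, Σh^3·h^3 = 430545.
And Σh^2·P = 34477, Σh^3·P = 257219.
So XᵀX·[m, c]ᵀ = XᵀP: [[8049, 58375]; [58375, 430545]]·[m, c]ᵀ = [34477, 257219]ᵀ.
det = 8049·430545 − 58375² = 57816080.
m = (34477·430545 − 58375·257219)/57816080 = -4281479/1445402; c = (8049·257219 − 58375·34477)/57816080 = 7220107/7227010.

c = 0.9990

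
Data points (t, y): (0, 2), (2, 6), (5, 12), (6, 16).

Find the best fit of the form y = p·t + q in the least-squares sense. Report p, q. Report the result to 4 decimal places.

MᵀM·[p, q]ᵀ = Mᵀy reads: 65·p + 13·q = 168;  13·p + 4·q = 36.
(Σt·t = 65, Σt = 13, Σ1 = 4, Σt·y = 168, Σy = 36.)
Δ = 65·4 − 13² = 91.
p = (168·4 − 13·36)/91 = 204/91; q = (65·36 − 13·168)/91 = 12/7.

p = 2.2418, q = 1.7143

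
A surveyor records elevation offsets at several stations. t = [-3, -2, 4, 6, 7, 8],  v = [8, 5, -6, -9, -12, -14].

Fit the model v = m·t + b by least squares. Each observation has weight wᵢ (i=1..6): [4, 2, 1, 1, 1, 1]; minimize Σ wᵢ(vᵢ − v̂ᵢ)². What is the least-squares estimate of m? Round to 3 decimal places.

m = -1.946

Entries of AᵀWA: Σwᵢ·t·t = 209, Σwᵢ·t = 9, Σwᵢ·1 = 10.
Right-hand side: Σwᵢ·t·v = -390, Σwᵢ·v = 1.
So AᵀWA·[m, b]ᵀ = AᵀWv: [[209, 9]; [9, 10]]·[m, b]ᵀ = [-390, 1]ᵀ.
Δ = 209·10 − 9² = 2009.
m = ((-390)·10 − 9·1)/2009 = -3909/2009; b = (209·1 − 9·(-390))/2009 = 3719/2009.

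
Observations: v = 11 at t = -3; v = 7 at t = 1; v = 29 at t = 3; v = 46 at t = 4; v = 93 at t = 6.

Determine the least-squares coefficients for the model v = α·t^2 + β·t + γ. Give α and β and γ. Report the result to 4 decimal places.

α = 2.0312, β = 2.9980, γ = 1.7614

Entries of MᵀM: Σt^2·t^2 = 1715, Σt^2·t = 281, Σt^2 = 71, Σt·t = 71, Σt = 11, Σ1 = 5.
For Mᵀv: Σt^2·v = 4451, Σt·v = 803, Σv = 186.
So MᵀM·[α, β, γ]ᵀ = Mᵀv: [[1715, 281, 71]; [281, 71, 11]; [71, 11, 5]]·[α, β, γ]ᵀ = [4451, 803, 186]ᵀ.
Solving the 3×3 system (Gaussian elimination) gives α = 2279/1122, β = 43729/14586, γ = 4282/2431.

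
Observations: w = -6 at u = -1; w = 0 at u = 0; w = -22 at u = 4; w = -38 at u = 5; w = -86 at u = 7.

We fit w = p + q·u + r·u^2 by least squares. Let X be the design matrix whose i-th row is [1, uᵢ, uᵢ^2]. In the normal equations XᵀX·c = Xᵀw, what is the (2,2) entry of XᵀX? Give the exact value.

91

Row 2 ↔ basis u, column 2 ↔ basis u, so (XᵀX)_{2,2} = Σᵢ (u)·(u) = (-1)·(-1) + (0)·(0) + (4)·(4) + (5)·(5) + (7)·(7) = 91.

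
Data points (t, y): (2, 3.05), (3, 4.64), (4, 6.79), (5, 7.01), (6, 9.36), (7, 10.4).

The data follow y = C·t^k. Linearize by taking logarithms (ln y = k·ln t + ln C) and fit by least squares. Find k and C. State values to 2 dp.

With ln yᵢ as the transformed response and ln tᵢ as the regressor:
Over the data: Σln t = 8.5252, Σ(ln t)² = 13.1965, Σln y = 11.0909, Σln t·ln y = 16.8126.
Normal system: [[13.1965, 8.5252]; [8.5252, 6]]·[k, ln C]ᵀ = [16.8126, 11.0909]ᵀ.
Slope k = (n·Σln t·ln y − Σln t·Σln y)/(n·Σ(ln t)² − (Σln t)²) = (6·16.8126 − 8.5252·11.0909)/6.5005 = 0.97287; ln C = (Σln y − k·Σln t)/n = 0.46617, so C = exp(0.46617) = 1.59388.

k = 0.97, C = 1.59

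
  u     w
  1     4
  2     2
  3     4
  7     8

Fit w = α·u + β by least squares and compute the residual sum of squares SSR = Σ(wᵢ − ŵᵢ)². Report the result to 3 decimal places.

SSR = 4.241

The normal system AᵀA·[α, β]ᵀ = Aᵀw is [[63, 13]; [13, 4]]·[α, β]ᵀ = [76, 18]ᵀ.
det = 63·4 − 13² = 83.
α = (76·4 − 13·18)/83 = 70/83; β = (63·18 − 13·76)/83 = 146/83.
Residuals: 116/83, -120/83, -24/83, 28/83; SSR = 352/83.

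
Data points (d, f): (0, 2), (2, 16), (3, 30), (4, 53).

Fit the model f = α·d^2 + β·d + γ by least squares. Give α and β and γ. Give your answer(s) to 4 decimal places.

α = 3.0227, β = 0.5409, γ = 2.1182

Setting ∂/∂α … = 0 gives: 353·α + 99·β + 29·γ = 1182;  99·α + 29·β + 9·γ = 334;  29·α + 9·β + 4·γ = 101.
(Σd^2·d^2 = 353, Σd^2·d = 99, Σd^2 = 29, Σd·d = 29, Σd = 9, Σ1 = 4, Σd^2·f = 1182, Σd·f = 334, Σf = 101.)
Row-reducing yields α = 133/44, β = 119/220, γ = 233/110.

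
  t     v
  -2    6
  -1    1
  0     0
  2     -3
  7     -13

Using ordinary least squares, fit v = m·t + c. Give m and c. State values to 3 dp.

m = -1.953, c = 0.543

With design matrix M, MᵀM = [[58, 6]; [6, 5]] and Mᵀv = [-110, -9]ᵀ.
det = 58·5 − 6² = 254.
m = ((-110)·5 − 6·(-9))/254 = -248/127; c = (58·(-9) − 6·(-110))/254 = 69/127.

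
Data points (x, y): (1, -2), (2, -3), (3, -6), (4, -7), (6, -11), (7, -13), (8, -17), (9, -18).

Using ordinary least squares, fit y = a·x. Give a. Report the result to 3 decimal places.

From the data, Σx·x = 260.
Right-hand side: Σx·y = -509.
a = (-509)/260 = -1.95769.

a = -1.958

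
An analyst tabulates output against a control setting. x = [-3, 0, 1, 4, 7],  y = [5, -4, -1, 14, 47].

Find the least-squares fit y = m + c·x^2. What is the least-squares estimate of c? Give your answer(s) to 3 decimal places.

c = 1.026

AᵀA·[m, c]ᵀ = Aᵀy reads: 5·m + 75·c = 61;  75·m + 2739·c = 2571.
(Σ1 = 5, Σx^2 = 75, Σx^2·x^2 = 2739, Σy = 61, Σx^2·y = 2571.)
Eliminating c: 2739·(row 1) − 75·(row 2) gives 8070·m = 2739·61 − 75·2571 = -25746, so m = -4291/1345.
Then c = (2571 − 75·(-4291/1345))/2739 = 276/269.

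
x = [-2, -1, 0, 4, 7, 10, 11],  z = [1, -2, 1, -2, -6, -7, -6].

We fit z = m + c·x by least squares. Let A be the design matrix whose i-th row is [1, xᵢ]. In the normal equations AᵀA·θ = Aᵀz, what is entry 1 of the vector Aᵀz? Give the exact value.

-21

Entry 1 ↔ basis 1, so (Aᵀz)_{1} = Σᵢ zᵢ = (1)·(1) + (1)·(-2) + (1)·(1) + (1)·(-2) + (1)·(-6) + (1)·(-7) + (1)·(-6) = -21.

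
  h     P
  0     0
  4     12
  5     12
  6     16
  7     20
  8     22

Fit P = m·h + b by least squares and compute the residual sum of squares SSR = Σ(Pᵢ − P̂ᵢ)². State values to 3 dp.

The normal system XᵀX·[m, b]ᵀ = XᵀP is [[190, 30]; [30, 6]]·[m, b]ᵀ = [520, 82]ᵀ.
det = 190·6 − 30² = 240.
m = (520·6 − 30·82)/240 = 11/4; b = (190·82 − 30·520)/240 = -1/12.
Residuals: 1/12, 13/12, -5/3, -5/12, 5/6, 1/12; SSR = 29/6.

SSR = 4.833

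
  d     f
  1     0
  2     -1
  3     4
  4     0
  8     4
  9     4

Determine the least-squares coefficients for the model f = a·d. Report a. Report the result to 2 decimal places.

a = 0.45

The normal equations are: 175·a = 78.
Hence a = 78 / 175 ≈ 0.445714.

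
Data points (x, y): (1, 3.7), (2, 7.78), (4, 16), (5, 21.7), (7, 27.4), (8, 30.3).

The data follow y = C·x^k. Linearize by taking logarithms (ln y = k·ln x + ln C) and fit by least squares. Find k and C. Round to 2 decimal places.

With ln yᵢ as the transformed response and ln xᵢ as the regressor:
Σln x = 7.7142, Σ(ln x)² = 13.1032, Σln y = 15.9315, Σln x·ln y = 23.7537.
Equations: 13.1032·k + 7.7142·ln C = 23.7537;  7.7142·k + 6·ln C = 15.9315.
Solving (det = 19.1098): k = 1.02686, ln C = 1.33501, so C = exp(1.33501) = 3.80004.

k = 1.03, C = 3.80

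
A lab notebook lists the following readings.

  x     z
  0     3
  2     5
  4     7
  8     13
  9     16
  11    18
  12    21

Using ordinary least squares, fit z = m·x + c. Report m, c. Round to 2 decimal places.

With design matrix M, MᵀM = [[430, 46]; [46, 7]] and Mᵀz = [736, 83]ᵀ.
Eliminating c: 7·(row 1) − 46·(row 2) gives 894·m = 7·736 − 46·83 = 1334, so m = 667/447.
Then c = (83 − 46·(667/447))/7 = 917/447.

m = 1.49, c = 2.05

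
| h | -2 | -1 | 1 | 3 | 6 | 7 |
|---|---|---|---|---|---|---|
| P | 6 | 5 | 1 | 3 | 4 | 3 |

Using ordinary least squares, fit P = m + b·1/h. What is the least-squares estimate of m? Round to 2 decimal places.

m = 3.72

Setting ∂/∂m … = 0 gives: 6·m + (1/7)·b = 22;  (1/7)·m + (2125/882)·b = -103/21.
det = 6·(2125/882) − (1/7)² = 2122/147.
m = (22·(2125/882) − (1/7)·(-103/21))/(2122/147) = 11842/3183; b = (6·(-103/21) − (1/7)·22)/(2122/147) = -2394/1061.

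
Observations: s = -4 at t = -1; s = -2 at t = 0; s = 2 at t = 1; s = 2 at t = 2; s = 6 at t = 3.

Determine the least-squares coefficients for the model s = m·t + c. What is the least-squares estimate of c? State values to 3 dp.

c = -1.600

With design matrix M, MᵀM = [[15, 5]; [5, 5]] and Mᵀs = [28, 4]ᵀ.
det = 15·5 − 5² = 50.
m = (28·5 − 5·4)/50 = 12/5; c = (15·4 − 5·28)/50 = -8/5.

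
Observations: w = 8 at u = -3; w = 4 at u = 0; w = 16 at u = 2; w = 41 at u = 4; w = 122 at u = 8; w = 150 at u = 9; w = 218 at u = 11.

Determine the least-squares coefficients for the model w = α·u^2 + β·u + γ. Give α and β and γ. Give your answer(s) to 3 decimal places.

α = 1.485, β = 3.009, γ = 3.960

Entries of XᵀX: Σu^2·u^2 = 25651, Σu^2·u = 2617, Σu^2 = 295, Σu·u = 295, Σu = 31, Σ1 = 7.
And Σu^2·w = 47128, Σu·w = 4896, Σw = 559.
Solving the 3×3 system (Gaussian elimination) gives α = 636071/428406, β = 117191/38946, γ = 282759/71401.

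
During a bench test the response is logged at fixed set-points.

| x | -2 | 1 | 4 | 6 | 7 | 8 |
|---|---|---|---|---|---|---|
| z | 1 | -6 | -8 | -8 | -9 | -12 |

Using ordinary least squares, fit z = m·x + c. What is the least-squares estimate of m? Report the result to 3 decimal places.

m = -1.068

Setting ∂/∂m … = 0 gives: 170·m + 24·c = -247;  24·m + 6·c = -42.
Δ = 170·6 − 24² = 444.
m = ((-247)·6 − 24·(-42))/444 = -79/74; c = (170·(-42) − 24·(-247))/444 = -101/37.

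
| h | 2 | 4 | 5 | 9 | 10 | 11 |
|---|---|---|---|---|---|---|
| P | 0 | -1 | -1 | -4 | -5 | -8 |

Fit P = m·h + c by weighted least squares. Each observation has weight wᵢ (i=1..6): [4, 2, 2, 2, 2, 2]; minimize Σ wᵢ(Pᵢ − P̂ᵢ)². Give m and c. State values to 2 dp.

Normal-equation sums: Σwᵢ·h·h = 702, Σwᵢ·h = 86, Σwᵢ·1 = 14.
And Σwᵢ·h·P = -366, Σwᵢ·P = -38.
So XᵀWX·[m, c]ᵀ = XᵀWP: [[702, 86]; [86, 14]]·[m, c]ᵀ = [-366, -38]ᵀ.
Eliminating c: 14·(row 1) − 86·(row 2) gives 2432·m = 14·(-366) − 86·(-38) = -1856, so m = -29/38.
Then c = ((-38) − 86·(-29/38))/14 = 75/38.

m = -0.76, c = 1.97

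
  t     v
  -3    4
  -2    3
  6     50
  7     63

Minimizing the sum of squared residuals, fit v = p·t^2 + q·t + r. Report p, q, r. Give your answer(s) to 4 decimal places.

The normal equations are: 3794·p + 524·q + 98·r = 4935;  524·p + 98·q + 8·r = 723;  98·p + 8·q + 4·r = 120.
(Σt^2·t^2 = 3794, Σt^2·t = 524, Σt^2 = 98, Σt·t = 98, Σt = 8, Σ1 = 4, Σt^2·v = 4935, Σt·v = 723, Σv = 120.)
Inverting the 3×3 Gram matrix, [p, q, r]ᵀ = [7/9, 2051/738, 1325/246]ᵀ.

p = 0.7778, q = 2.7791, r = 5.3862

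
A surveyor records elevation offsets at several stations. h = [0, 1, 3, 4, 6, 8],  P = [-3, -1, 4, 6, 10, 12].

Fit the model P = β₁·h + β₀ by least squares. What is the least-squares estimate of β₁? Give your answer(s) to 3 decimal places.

Sums needed: Σh·h = 126, Σh = 22, Σ1 = 6.
For XᵀP: Σh·P = 191, ΣP = 28.
XᵀX·[β₁, β₀]ᵀ = XᵀP becomes [[126, 22]; [22, 6]]·[β₁, β₀]ᵀ = [191, 28]ᵀ.
det = 126·6 − 22² = 272.
β₁ = (191·6 − 22·28)/272 = 265/136; β₀ = (126·28 − 22·191)/272 = -337/136.

β₁ = 1.949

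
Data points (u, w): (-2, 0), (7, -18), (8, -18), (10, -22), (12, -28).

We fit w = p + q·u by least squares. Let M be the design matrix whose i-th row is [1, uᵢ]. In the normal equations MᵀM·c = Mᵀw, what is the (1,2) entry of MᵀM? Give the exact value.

Row 1 ↔ basis 1, column 2 ↔ basis u, so (MᵀM)_{1,2} = Σᵢ u = (1)·(-2) + (1)·(7) + (1)·(8) + (1)·(10) + (1)·(12) = 35.

35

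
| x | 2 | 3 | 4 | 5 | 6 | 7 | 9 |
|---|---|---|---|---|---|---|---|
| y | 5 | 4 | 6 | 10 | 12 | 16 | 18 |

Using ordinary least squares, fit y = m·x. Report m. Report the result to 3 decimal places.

The normal equations are: 220·m = 442.
(Σx·x = 220, Σx·y = 442.)
Hence m = 442 / 220 ≈ 2.00909.

m = 2.009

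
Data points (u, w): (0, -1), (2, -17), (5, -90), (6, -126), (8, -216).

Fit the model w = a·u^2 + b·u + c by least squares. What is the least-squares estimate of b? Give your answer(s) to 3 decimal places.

Normal-equation sums: Σu^2·u^2 = 6033, Σu^2·u = 861, Σu^2 = 129, Σu·u = 129, Σu = 21, Σ1 = 5.
And Σu^2·w = -20678, Σu·w = -2968, Σw = -450.
AᵀA·[a, b, c]ᵀ = Aᵀw becomes [[6033, 861, 129]; [861, 129, 21]; [129, 21, 5]]·[a, b, c]ᵀ = [-20678, -2968, -450]ᵀ.
Row-reducing yields a = -599/196, b = -211/84, c = -59/98.

b = -2.512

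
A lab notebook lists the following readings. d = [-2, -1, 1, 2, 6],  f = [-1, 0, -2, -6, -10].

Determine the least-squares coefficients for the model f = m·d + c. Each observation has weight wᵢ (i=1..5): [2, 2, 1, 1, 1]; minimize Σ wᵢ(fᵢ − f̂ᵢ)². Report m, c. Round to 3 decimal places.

m = -1.236, c = -2.328

Forming MᵀWM = [[51, 3]; [3, 7]] and MᵀWf = [-70, -20]ᵀ gives MᵀWM·[m, c]ᵀ = MᵀWf.
Δ = 51·7 − 3² = 348.
m = ((-70)·7 − 3·(-20))/348 = -215/174; c = (51·(-20) − 3·(-70))/348 = -135/58.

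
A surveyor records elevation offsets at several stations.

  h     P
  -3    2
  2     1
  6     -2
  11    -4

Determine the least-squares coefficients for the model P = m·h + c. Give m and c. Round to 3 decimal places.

Forming MᵀM = [[170, 16]; [16, 4]] and MᵀP = [-60, -3]ᵀ gives MᵀM·[m, c]ᵀ = MᵀP.
Determinant 170·4 − 16² = 424.
m = ((-60)·4 − 16·(-3))/424 = -24/53; c = (170·(-3) − 16·(-60))/424 = 225/212.

m = -0.453, c = 1.061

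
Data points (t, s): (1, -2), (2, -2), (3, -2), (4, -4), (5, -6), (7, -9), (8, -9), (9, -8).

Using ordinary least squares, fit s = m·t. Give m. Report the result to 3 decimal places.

m = -1.064

MᵀM·[m]ᵀ = Mᵀs reads: 249·m = -265.
(Σt·t = 249, Σt·s = -265.)
m = (-265)/249 = -1.06426.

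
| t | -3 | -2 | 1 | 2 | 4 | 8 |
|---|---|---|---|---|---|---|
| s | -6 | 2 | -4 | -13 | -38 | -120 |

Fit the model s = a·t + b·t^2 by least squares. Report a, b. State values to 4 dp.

Forming XᵀX = [[98, 550]; [550, 4466]] and Xᵀs = [-1128, -8390]ᵀ gives XᵀX·[a, b]ᵀ = Xᵀs.
Eliminating b: 4466·(row 1) − 550·(row 2) gives 135168·a = 4466·(-1128) − 550·(-8390) = -423148, so a = -9617/3072.
Then b = ((-8390) − 550·(-9617/3072))/4466 = -50455/33792.

a = -3.1305, b = -1.4931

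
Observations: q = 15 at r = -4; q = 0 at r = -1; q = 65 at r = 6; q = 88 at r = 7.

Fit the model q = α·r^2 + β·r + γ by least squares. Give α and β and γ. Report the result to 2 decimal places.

α = 1.47, β = 2.14, γ = 0.26

From the data, Σr^2·r^2 = 3954, Σr^2·r = 494, Σr^2 = 102, Σr·r = 102, Σr = 8, Σ1 = 4.
Moment sums: Σr^2·q = 6892, Σr·q = 946, Σq = 168.
Inverting the 3×3 Gram matrix, [α, β, γ]ᵀ = [23694/16129, 34505/16129, 4211/16129]ᵀ.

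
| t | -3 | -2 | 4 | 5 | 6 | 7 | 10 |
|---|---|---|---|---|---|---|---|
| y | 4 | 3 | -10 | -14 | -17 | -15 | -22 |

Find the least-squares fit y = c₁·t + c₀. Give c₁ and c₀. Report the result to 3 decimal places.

Entries of MᵀM: Σt·t = 239, Σt = 27, Σ1 = 7.
For Mᵀy: Σt·y = -555, Σy = -71.
So MᵀM·[c₁, c₀]ᵀ = Mᵀy: [[239, 27]; [27, 7]]·[c₁, c₀]ᵀ = [-555, -71]ᵀ.
Determinant 239·7 − 27² = 944.
c₁ = ((-555)·7 − 27·(-71))/944 = -123/59; c₀ = (239·(-71) − 27·(-555))/944 = -124/59.

c₁ = -2.085, c₀ = -2.102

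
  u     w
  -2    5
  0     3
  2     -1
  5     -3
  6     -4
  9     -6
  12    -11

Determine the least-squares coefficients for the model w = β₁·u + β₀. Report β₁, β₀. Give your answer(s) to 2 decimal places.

MᵀM·[β₁, β₀]ᵀ = Mᵀw reads: 294·β₁ + 32·β₀ = -237;  32·β₁ + 7·β₀ = -17.
(Σu·u = 294, Σu = 32, Σ1 = 7, Σu·w = -237, Σw = -17.)
Eliminating β₀: 7·(row 1) − 32·(row 2) gives 1034·β₁ = 7·(-237) − 32·(-17) = -1115, so β₁ = -1115/1034.
Then β₀ = ((-17) − 32·(-1115/1034))/7 = 1293/517.

β₁ = -1.08, β₀ = 2.50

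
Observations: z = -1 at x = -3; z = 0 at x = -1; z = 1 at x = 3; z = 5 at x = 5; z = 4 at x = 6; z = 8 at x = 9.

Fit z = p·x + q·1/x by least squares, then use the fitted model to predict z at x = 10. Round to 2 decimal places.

Sums needed: Σx·x = 161, Σx·1/x = 6, Σ1/x·1/x = 10549/8100.
And Σx·z = 127, Σ1/x·z = 29/9.
MᵀM·[p, q]ᵀ = Mᵀz becomes [[161, 6]; [6, 10549/8100]]·[p, q]ᵀ = [127, 29/9]ᵀ.
Δ = 161·(10549/8100) − 6² = 1406789/8100.
p = (127·(10549/8100) − 6·(29/9))/(1406789/8100) = 1183123/1406789; q = (161·(29/9) − 6·127)/(1406789/8100) = -1970100/1406789.
At x = 10: ẑ = (1183123/1406789)·(10) + (-1970100/1406789)·(1/10) = 11634220/1406789.

ẑ = 8.27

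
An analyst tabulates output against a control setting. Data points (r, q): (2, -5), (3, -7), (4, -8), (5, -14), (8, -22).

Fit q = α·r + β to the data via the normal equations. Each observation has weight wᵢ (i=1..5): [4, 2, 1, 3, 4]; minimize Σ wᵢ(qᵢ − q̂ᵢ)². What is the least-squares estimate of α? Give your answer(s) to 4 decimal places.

XᵀWX·[α, β]ᵀ = XᵀWq reads: 381·α + 65·β = -1028;  65·α + 14·β = -172.
(Σwᵢ·r·r = 381, Σwᵢ·r = 65, Σwᵢ·1 = 14, Σwᵢ·r·q = -1028, Σwᵢ·q = -172.)
Eliminating β: 14·(row 1) − 65·(row 2) gives 1109·α = 14·(-1028) − 65·(-172) = -3212, so α = -3212/1109.
Then β = ((-172) − 65·(-3212/1109))/14 = 1288/1109.

α = -2.8963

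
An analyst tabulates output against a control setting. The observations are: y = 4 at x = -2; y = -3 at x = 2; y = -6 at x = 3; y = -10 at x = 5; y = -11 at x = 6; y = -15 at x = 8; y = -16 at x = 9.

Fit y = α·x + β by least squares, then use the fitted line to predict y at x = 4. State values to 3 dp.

ŷ = -7.345

Entries of AᵀA: Σx·x = 223, Σx = 31, Σ1 = 7.
Right-hand side: Σx·y = -412, Σy = -57.
det = 223·7 − 31² = 600.
α = ((-412)·7 − 31·(-57))/600 = -1117/600; β = (223·(-57) − 31·(-412))/600 = 61/600.
At x = 4: ŷ = (-1117/600)·(4) + (61/600)·(1) = -1469/200.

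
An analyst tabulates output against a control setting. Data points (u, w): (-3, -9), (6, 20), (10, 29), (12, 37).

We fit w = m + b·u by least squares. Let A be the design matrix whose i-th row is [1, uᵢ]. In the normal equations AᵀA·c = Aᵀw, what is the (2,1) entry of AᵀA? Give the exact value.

Row 2 ↔ basis u, column 1 ↔ basis 1, so (AᵀA)_{2,1} = Σᵢ u = (-3)·(1) + (6)·(1) + (10)·(1) + (12)·(1) = 25.

25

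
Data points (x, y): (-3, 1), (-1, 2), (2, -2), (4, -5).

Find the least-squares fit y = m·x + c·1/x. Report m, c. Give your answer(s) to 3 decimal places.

m = -0.859, c = -0.805

Sums needed: Σx·x = 30, Σx·1/x = 4, Σ1/x·1/x = 205/144.
And Σx·y = -29, Σ1/x·y = -55/12.
Eliminating c: (205/144)·(row 1) − 4·(row 2) gives (641/24)·m = (205/144)·(-29) − 4·(-55/12) = -3305/144, so m = -3305/3846.
Then c = ((-55/12) − 4·(-3305/3846))/(205/144) = -516/641.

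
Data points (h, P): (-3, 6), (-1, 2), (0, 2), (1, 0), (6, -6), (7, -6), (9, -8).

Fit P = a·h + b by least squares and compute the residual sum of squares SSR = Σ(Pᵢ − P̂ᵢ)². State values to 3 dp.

SSR = 3.007

Entries of XᵀX: Σh·h = 177, Σh = 19, Σ1 = 7.
For XᵀP: Σh·P = -170, ΣP = -10.
Normal equations: [[177, 19]; [19, 7]]·[a, b]ᵀ = [-170, -10]ᵀ.
Eliminating b: 7·(row 1) − 19·(row 2) gives 878·a = 7·(-170) − 19·(-10) = -1000, so a = -500/439.
Then b = ((-10) − 19·(-500/439))/7 = 730/439.
Residuals: 404/439, -352/439, 148/439, -230/439, -364/439, 136/439, 258/439; SSR = 1320/439.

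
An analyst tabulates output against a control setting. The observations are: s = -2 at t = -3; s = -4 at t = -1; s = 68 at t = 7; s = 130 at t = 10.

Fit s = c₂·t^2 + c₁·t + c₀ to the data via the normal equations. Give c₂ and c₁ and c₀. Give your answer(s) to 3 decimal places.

The normal equations are: 12483·c₂ + 1315·c₁ + 159·c₀ = 16310;  1315·c₂ + 159·c₁ + 13·c₀ = 1786;  159·c₂ + 13·c₁ + 4·c₀ = 192.
Solving the 3×3 system (Gaussian elimination) gives c₂ = 42795/41149, c₁ = 116951/41149, c₀ = -106040/41149.

c₂ = 1.040, c₁ = 2.842, c₀ = -2.577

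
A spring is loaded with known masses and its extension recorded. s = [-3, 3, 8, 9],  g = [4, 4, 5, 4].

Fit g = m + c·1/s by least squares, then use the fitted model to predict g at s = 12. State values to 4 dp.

ĝ = 4.2568

Compute the Gram sums: Σ1 = 4, Σ1/s = 17/72, Σ1/s·1/s = 1297/5184.
For Xᵀg: Σg = 17, Σ1/s·g = 77/72.
det = 4·(1297/5184) − (17/72)² = 1633/1728.
m = (17·(1297/5184) − (17/72)·(77/72))/(1633/1728) = 20740/4899; c = (4·(77/72) − (17/72)·17)/(1633/1728) = 456/1633.
At s = 12: ĝ = (20740/4899)·(1) + (456/1633)·(1/12) = 20854/4899.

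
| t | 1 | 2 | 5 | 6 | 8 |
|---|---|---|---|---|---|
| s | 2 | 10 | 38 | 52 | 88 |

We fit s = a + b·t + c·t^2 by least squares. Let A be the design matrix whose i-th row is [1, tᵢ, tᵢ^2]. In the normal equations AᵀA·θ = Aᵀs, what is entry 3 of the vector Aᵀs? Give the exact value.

8496

Entry 3 ↔ basis t^2, so (Aᵀs)_{3} = Σᵢ (t^2)·sᵢ = (1)·(2) + (4)·(10) + (25)·(38) + (36)·(52) + (64)·(88) = 8496.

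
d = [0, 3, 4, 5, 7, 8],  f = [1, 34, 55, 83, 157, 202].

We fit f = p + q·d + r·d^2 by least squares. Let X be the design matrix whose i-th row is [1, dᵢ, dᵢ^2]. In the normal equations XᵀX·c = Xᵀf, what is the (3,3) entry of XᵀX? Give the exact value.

7459

Row 3 ↔ basis d^2, column 3 ↔ basis d^2, so (XᵀX)_{3,3} = Σᵢ (d^2)·(d^2) = (0)·(0) + (9)·(9) + (16)·(16) + (25)·(25) + (49)·(49) + (64)·(64) = 7459.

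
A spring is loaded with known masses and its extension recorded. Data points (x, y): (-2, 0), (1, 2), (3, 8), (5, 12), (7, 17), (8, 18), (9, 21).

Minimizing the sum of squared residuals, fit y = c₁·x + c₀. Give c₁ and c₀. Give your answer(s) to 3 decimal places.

With design matrix A, AᵀA = [[233, 31]; [31, 7]] and Aᵀy = [538, 78]ᵀ.
Eliminating c₀: 7·(row 1) − 31·(row 2) gives 670·c₁ = 7·538 − 31·78 = 1348, so c₁ = 674/335.
Then c₀ = (78 − 31·(674/335))/7 = 748/335.

c₁ = 2.012, c₀ = 2.233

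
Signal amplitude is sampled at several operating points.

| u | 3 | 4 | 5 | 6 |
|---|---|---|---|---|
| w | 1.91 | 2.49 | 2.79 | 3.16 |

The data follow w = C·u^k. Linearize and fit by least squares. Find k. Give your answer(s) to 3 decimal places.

Linearized form: ln w = k·ln u + ln C. From the 4 transformed points,
XᵀX = [[8.9295, 5.8861]; [5.8861, 4]], rhs = [5.6885, 3.7360]ᵀ  (here Σln u = 5.8861, Σ(ln u)² = 8.9295, Σln w = 3.7360, Σln u·ln w = 5.6885).
Δ = 8.9295·4 − (5.8861)² = 1.0716; k = (5.6885·4 − 5.8861·3.7360)/1.0716 = 0.71253, ln C = (8.9295·3.7360 − 5.8861·5.6885)/1.0716 = -0.11451.

k = 0.713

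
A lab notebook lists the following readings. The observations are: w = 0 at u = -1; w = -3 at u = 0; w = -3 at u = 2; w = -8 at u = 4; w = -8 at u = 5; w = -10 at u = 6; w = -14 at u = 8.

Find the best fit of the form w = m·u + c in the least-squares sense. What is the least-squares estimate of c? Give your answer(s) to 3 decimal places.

c = -1.605

The normal equations are: 146·m + 24·c = -250;  24·m + 7·c = -46.
det = 146·7 − 24² = 446.
m = ((-250)·7 − 24·(-46))/446 = -323/223; c = (146·(-46) − 24·(-250))/446 = -358/223.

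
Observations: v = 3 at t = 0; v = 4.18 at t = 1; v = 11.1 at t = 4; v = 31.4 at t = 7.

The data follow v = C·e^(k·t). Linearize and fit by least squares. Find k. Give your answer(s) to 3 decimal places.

Taking logs, ln v = k·t + ln C, so regress ln v on t.
Σt = 12.0000, Σ(t)² = 66.0000, Σln v = 8.3827, Σt·ln v = 35.1857.
Equations: 66.0000·k + 12.0000·ln C = 35.1857;  12.0000·k + 4·ln C = 8.3827.
Solving (det = 120.0000): k = 0.33459, ln C = 1.09190.

k = 0.335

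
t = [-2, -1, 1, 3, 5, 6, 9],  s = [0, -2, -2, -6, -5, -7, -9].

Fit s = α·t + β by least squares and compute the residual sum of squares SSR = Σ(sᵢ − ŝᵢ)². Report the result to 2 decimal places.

SSR = 5.02

XᵀX·[α, β]ᵀ = Xᵀs reads: 157·α + 21·β = -166;  21·α + 7·β = -31.
Eliminating β: 7·(row 1) − 21·(row 2) gives 658·α = 7·(-166) − 21·(-31) = -511, so α = -73/94.
Then β = ((-31) − 21·(-73/94))/7 = -1381/658.
Residuals: 359/658, -223/329, 288/329, -11/7, 323/329, -159/658, 29/329; SSR = 3305/658.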